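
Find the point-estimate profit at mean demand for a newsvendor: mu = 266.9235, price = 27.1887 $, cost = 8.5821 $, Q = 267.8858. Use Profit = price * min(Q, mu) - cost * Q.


Sales at mu = min(267.8858, 266.9235) = 266.9235
Revenue = 27.1887 * 266.9235 = 7257.3030
Total cost = 8.5821 * 267.8858 = 2299.0227
Profit = 7257.3030 - 2299.0227 = 4958.2802

4958.2802 $


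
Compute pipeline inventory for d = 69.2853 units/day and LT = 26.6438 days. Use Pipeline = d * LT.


Pipeline = 69.2853 * 26.6438 = 1846.0237

1846.0237 units


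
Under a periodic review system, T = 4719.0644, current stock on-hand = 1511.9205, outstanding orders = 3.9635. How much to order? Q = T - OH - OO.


Inventory position = OH + OO = 1511.9205 + 3.9635 = 1515.8840
Q = 4719.0644 - 1515.8840 = 3203.1804

3203.1804 units


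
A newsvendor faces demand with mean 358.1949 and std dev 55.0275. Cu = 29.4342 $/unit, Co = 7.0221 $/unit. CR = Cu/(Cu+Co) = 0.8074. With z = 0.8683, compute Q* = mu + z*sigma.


CR = Cu/(Cu+Co) = 29.4342/(29.4342+7.0221) = 0.8074
z = 0.8683
Q* = 358.1949 + 0.8683 * 55.0275 = 405.9753

405.9753 units


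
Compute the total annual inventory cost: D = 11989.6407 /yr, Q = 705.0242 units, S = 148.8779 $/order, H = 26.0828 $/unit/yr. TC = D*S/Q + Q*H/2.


Ordering cost = D*S/Q = 2531.8174
Holding cost = Q*H/2 = 9194.5026
TC = 2531.8174 + 9194.5026 = 11726.3200

11726.3200 $/yr


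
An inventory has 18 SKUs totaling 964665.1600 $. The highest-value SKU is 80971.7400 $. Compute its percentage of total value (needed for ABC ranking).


Top item = 80971.7400
Total = 964665.1600
Percentage = 80971.7400 / 964665.1600 * 100 = 8.3938

8.3938%


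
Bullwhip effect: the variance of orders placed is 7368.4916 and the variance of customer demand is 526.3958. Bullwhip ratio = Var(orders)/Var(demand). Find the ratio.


BW = 7368.4916 / 526.3958 = 13.9980

13.9980


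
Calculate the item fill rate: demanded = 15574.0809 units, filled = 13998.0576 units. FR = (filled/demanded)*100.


FR = 13998.0576 / 15574.0809 * 100 = 89.8805

89.8805%


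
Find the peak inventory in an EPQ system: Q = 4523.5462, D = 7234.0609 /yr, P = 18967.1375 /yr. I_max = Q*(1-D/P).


D/P = 0.3814
1 - D/P = 0.6186
I_max = 4523.5462 * 0.6186 = 2798.2670

2798.2670 units


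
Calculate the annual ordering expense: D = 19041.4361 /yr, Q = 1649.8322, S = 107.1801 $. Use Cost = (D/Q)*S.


Number of orders = D/Q = 11.5414
Cost = 11.5414 * 107.1801 = 1237.0125

1237.0125 $/yr


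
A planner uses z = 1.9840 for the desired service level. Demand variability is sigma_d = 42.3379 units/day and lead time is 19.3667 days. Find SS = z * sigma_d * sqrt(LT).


sqrt(LT) = sqrt(19.3667) = 4.4008
SS = 1.9840 * 42.3379 * 4.4008 = 369.6569

369.6569 units


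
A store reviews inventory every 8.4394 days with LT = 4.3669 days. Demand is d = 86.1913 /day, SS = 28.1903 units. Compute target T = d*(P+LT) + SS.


P + LT = 12.8063
d*(P+LT) = 86.1913 * 12.8063 = 1103.7916
T = 1103.7916 + 28.1903 = 1131.9819

1131.9819 units


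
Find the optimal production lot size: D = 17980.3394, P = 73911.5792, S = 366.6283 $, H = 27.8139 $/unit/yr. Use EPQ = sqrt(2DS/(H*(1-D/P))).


1 - D/P = 1 - 0.2433 = 0.7567
H*(1-D/P) = 21.0477
2DS = 13184202.5353
EPQ = sqrt(626397.4952) = 791.4528

791.4528 units


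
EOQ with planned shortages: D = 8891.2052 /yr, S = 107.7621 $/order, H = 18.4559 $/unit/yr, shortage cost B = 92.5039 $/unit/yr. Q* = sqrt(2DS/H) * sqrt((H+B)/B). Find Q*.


sqrt(2DS/H) = 322.2261
sqrt((H+B)/B) = 1.0952
Q* = 322.2261 * 1.0952 = 352.9097

352.9097 units


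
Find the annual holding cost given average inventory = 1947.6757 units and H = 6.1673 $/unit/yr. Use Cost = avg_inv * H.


Cost = 1947.6757 * 6.1673 = 12011.9003

12011.9003 $/yr


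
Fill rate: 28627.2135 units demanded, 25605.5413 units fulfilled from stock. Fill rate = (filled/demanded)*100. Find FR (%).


FR = 25605.5413 / 28627.2135 * 100 = 89.4448

89.4448%


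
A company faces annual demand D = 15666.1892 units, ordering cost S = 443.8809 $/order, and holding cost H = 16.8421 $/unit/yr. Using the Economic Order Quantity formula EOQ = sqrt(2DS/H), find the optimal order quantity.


2*D*S = 2 * 15666.1892 * 443.8809 = 13907844.3233
2*D*S/H = 825778.5148
EOQ = sqrt(825778.5148) = 908.7236

908.7236 units


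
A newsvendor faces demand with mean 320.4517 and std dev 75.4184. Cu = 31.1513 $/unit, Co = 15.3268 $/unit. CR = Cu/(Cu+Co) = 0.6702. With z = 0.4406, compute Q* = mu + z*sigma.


CR = Cu/(Cu+Co) = 31.1513/(31.1513+15.3268) = 0.6702
z = 0.4406
Q* = 320.4517 + 0.4406 * 75.4184 = 353.6810

353.6810 units


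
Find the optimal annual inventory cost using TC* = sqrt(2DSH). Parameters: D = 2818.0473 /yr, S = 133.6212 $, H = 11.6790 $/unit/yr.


2*D*S*H = 8795475.0319
TC* = sqrt(8795475.0319) = 2965.7166

2965.7166 $/yr


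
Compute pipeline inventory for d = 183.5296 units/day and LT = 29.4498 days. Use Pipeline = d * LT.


Pipeline = 183.5296 * 29.4498 = 5404.9100

5404.9100 units


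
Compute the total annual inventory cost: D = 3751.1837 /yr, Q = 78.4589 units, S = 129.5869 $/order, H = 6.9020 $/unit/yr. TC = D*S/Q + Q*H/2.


Ordering cost = D*S/Q = 6195.6549
Holding cost = Q*H/2 = 270.7617
TC = 6195.6549 + 270.7617 = 6466.4165

6466.4165 $/yr


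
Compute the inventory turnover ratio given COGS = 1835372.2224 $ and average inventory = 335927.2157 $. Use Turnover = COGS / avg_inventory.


Turnover = 1835372.2224 / 335927.2157 = 5.4636

5.4636


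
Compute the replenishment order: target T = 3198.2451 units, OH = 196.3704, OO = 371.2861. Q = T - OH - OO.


Inventory position = OH + OO = 196.3704 + 371.2861 = 567.6565
Q = 3198.2451 - 567.6565 = 2630.5886

2630.5886 units


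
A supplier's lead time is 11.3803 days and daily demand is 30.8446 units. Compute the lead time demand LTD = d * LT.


LTD = 30.8446 * 11.3803 = 351.0208

351.0208 units


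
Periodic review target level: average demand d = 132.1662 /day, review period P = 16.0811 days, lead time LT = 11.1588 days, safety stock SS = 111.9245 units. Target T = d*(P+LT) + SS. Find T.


P + LT = 27.2399
d*(P+LT) = 132.1662 * 27.2399 = 3600.1941
T = 3600.1941 + 111.9245 = 3712.1186

3712.1186 units


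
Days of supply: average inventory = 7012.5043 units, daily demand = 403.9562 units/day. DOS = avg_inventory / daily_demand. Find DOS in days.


DOS = 7012.5043 / 403.9562 = 17.3596

17.3596 days


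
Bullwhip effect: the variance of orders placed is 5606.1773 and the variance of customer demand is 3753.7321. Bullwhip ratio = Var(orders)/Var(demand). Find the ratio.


BW = 5606.1773 / 3753.7321 = 1.4935

1.4935


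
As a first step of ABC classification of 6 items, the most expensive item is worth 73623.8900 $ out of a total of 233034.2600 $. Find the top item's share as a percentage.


Top item = 73623.8900
Total = 233034.2600
Percentage = 73623.8900 / 233034.2600 * 100 = 31.5936

31.5936%


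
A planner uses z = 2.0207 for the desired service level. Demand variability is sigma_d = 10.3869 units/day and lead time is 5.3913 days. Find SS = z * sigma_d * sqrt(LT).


sqrt(LT) = sqrt(5.3913) = 2.3219
SS = 2.0207 * 10.3869 * 2.3219 = 48.7343

48.7343 units


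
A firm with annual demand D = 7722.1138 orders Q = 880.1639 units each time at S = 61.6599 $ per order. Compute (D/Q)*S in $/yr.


Number of orders = D/Q = 8.7735
Cost = 8.7735 * 61.6599 = 540.9728

540.9728 $/yr


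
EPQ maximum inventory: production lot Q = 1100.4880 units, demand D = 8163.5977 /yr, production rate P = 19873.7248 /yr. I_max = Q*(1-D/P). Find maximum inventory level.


D/P = 0.4108
1 - D/P = 0.5892
I_max = 1100.4880 * 0.5892 = 648.4368

648.4368 units


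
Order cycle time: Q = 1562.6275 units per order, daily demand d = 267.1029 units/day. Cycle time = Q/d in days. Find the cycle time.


Cycle = 1562.6275 / 267.1029 = 5.8503

5.8503 days


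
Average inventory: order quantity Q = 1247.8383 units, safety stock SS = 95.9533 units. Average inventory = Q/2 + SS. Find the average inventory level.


Q/2 = 623.9191
Avg = 623.9191 + 95.9533 = 719.8724

719.8724 units


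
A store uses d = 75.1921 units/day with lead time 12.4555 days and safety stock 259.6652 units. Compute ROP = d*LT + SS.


d*LT = 75.1921 * 12.4555 = 936.5552
ROP = 936.5552 + 259.6652 = 1196.2204

1196.2204 units


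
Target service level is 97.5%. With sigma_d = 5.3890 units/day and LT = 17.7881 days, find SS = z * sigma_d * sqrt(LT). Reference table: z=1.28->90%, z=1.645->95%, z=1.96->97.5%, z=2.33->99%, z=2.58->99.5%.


From the table, SL = 97.5% corresponds to z = 1.96
sqrt(LT) = sqrt(17.7881) = 4.2176
SS = 1.96 * 5.3890 * 4.2176 = 44.5481

44.5481 units


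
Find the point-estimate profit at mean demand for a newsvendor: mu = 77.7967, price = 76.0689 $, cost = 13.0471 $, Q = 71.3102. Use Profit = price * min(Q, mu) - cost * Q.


Sales at mu = min(71.3102, 77.7967) = 71.3102
Revenue = 76.0689 * 71.3102 = 5424.4885
Total cost = 13.0471 * 71.3102 = 930.3913
Profit = 5424.4885 - 930.3913 = 4494.0972

4494.0972 $


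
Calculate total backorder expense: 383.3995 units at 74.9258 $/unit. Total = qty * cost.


Total = 383.3995 * 74.9258 = 28726.5143

28726.5143 $


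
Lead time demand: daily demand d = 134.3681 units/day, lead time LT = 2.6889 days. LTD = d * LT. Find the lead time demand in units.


LTD = 134.3681 * 2.6889 = 361.3024

361.3024 units


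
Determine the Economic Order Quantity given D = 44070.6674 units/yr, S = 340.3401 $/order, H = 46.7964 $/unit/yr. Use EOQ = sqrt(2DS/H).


2*D*S = 2 * 44070.6674 * 340.3401 = 29998030.7000
2*D*S/H = 641032.8722
EOQ = sqrt(641032.8722) = 800.6453

800.6453 units


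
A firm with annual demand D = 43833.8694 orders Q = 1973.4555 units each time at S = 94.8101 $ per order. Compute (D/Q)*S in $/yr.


Number of orders = D/Q = 22.2117
Cost = 22.2117 * 94.8101 = 2105.8968

2105.8968 $/yr


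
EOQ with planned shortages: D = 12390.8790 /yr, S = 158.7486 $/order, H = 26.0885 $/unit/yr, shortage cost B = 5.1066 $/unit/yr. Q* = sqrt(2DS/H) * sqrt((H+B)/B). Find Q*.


sqrt(2DS/H) = 388.3260
sqrt((H+B)/B) = 2.4716
Q* = 388.3260 * 2.4716 = 959.7845

959.7845 units


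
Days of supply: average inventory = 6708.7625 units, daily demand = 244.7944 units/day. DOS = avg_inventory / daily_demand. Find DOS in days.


DOS = 6708.7625 / 244.7944 = 27.4057

27.4057 days


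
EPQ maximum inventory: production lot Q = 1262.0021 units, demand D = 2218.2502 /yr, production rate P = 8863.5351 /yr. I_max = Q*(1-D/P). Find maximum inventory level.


D/P = 0.2503
1 - D/P = 0.7497
I_max = 1262.0021 * 0.7497 = 946.1646

946.1646 units


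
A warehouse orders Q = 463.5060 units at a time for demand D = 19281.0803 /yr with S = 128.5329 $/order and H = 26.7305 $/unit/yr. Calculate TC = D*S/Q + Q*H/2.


Ordering cost = D*S/Q = 5346.7553
Holding cost = Q*H/2 = 6194.8736
TC = 5346.7553 + 6194.8736 = 11541.6289

11541.6289 $/yr


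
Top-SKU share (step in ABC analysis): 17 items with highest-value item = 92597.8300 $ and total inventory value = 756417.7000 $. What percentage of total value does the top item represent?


Top item = 92597.8300
Total = 756417.7000
Percentage = 92597.8300 / 756417.7000 * 100 = 12.2416

12.2416%


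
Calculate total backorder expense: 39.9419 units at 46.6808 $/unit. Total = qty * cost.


Total = 39.9419 * 46.6808 = 1864.5198

1864.5198 $


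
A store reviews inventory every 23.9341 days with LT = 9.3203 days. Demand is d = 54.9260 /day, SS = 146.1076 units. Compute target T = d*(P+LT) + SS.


P + LT = 33.2544
d*(P+LT) = 54.9260 * 33.2544 = 1826.5312
T = 1826.5312 + 146.1076 = 1972.6388

1972.6388 units


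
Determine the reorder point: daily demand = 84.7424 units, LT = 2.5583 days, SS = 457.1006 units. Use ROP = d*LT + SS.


d*LT = 84.7424 * 2.5583 = 216.7965
ROP = 216.7965 + 457.1006 = 673.8971

673.8971 units


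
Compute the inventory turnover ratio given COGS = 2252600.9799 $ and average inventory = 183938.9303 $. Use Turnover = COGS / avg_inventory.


Turnover = 2252600.9799 / 183938.9303 = 12.2465

12.2465


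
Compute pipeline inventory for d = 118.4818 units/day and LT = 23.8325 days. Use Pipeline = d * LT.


Pipeline = 118.4818 * 23.8325 = 2823.7175

2823.7175 units


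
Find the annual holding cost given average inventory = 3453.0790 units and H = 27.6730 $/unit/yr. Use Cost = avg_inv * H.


Cost = 3453.0790 * 27.6730 = 95557.0552

95557.0552 $/yr


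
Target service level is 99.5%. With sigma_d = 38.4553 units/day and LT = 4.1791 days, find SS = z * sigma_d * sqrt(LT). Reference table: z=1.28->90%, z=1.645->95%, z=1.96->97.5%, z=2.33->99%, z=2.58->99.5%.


From the table, SL = 99.5% corresponds to z = 2.58
sqrt(LT) = sqrt(4.1791) = 2.0443
SS = 2.58 * 38.4553 * 2.0443 = 202.8230

202.8230 units


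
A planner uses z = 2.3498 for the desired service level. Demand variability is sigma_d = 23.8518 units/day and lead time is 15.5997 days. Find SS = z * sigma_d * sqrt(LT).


sqrt(LT) = sqrt(15.5997) = 3.9496
SS = 2.3498 * 23.8518 * 3.9496 = 221.3656

221.3656 units


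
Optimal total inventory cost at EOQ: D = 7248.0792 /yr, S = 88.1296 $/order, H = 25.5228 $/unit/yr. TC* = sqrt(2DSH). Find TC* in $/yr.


2*D*S*H = 32606414.2805
TC* = sqrt(32606414.2805) = 5710.2026

5710.2026 $/yr


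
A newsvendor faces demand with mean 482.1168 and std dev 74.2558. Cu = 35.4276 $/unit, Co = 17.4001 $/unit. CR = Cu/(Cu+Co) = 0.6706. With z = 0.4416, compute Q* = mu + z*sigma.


CR = Cu/(Cu+Co) = 35.4276/(35.4276+17.4001) = 0.6706
z = 0.4416
Q* = 482.1168 + 0.4416 * 74.2558 = 514.9082

514.9082 units


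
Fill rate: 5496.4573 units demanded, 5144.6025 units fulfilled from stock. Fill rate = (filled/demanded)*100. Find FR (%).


FR = 5144.6025 / 5496.4573 * 100 = 93.5985

93.5985%


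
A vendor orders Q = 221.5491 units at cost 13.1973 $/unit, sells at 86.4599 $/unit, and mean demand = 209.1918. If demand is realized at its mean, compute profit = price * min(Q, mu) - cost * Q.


Sales at mu = min(221.5491, 209.1918) = 209.1918
Revenue = 86.4599 * 209.1918 = 18086.7021
Total cost = 13.1973 * 221.5491 = 2923.8499
Profit = 18086.7021 - 2923.8499 = 15162.8522

15162.8522 $


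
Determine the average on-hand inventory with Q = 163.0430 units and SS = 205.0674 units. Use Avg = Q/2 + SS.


Q/2 = 81.5215
Avg = 81.5215 + 205.0674 = 286.5889

286.5889 units


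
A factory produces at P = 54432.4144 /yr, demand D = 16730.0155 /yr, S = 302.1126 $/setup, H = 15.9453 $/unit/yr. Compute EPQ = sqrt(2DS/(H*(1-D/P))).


1 - D/P = 1 - 0.3074 = 0.6926
H*(1-D/P) = 11.0444
2DS = 10108696.9615
EPQ = sqrt(915273.9398) = 956.6995

956.6995 units


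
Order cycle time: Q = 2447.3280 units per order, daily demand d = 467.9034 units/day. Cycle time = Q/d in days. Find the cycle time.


Cycle = 2447.3280 / 467.9034 = 5.2304

5.2304 days


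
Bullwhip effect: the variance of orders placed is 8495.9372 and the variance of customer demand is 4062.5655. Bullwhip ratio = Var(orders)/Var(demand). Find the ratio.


BW = 8495.9372 / 4062.5655 = 2.0913

2.0913


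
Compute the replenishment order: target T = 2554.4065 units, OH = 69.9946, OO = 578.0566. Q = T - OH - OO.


Inventory position = OH + OO = 69.9946 + 578.0566 = 648.0512
Q = 2554.4065 - 648.0512 = 1906.3553

1906.3553 units


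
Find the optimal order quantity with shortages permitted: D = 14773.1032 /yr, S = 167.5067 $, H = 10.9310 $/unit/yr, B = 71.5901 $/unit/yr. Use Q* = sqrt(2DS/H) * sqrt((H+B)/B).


sqrt(2DS/H) = 672.8791
sqrt((H+B)/B) = 1.0736
Q* = 672.8791 * 1.0736 = 722.4254

722.4254 units


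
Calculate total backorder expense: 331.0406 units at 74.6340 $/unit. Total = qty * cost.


Total = 331.0406 * 74.6340 = 24706.8841

24706.8841 $


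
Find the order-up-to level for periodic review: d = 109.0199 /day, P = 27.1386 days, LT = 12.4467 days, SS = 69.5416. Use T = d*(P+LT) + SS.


P + LT = 39.5853
d*(P+LT) = 109.0199 * 39.5853 = 4315.5854
T = 4315.5854 + 69.5416 = 4385.1270

4385.1270 units


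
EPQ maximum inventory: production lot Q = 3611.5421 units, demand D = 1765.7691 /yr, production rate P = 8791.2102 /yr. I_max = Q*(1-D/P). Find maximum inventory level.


D/P = 0.2009
1 - D/P = 0.7991
I_max = 3611.5421 * 0.7991 = 2886.1415

2886.1415 units


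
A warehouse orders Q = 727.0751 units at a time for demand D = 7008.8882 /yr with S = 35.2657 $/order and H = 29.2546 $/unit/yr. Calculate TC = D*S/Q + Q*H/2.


Ordering cost = D*S/Q = 339.9557
Holding cost = Q*H/2 = 10635.1456
TC = 339.9557 + 10635.1456 = 10975.1013

10975.1013 $/yr


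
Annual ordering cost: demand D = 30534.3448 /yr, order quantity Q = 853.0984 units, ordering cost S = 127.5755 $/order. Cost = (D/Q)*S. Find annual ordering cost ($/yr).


Number of orders = D/Q = 35.7923
Cost = 35.7923 * 127.5755 = 4566.2192

4566.2192 $/yr


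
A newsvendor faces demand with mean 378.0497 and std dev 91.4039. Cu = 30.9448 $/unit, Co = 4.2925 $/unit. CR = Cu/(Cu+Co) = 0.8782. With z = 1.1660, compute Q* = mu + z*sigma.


CR = Cu/(Cu+Co) = 30.9448/(30.9448+4.2925) = 0.8782
z = 1.1660
Q* = 378.0497 + 1.1660 * 91.4039 = 484.6266

484.6266 units


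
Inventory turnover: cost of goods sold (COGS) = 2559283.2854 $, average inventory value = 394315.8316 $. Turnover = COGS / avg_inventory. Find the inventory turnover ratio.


Turnover = 2559283.2854 / 394315.8316 = 6.4904

6.4904


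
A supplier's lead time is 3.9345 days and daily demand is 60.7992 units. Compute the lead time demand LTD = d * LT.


LTD = 60.7992 * 3.9345 = 239.2145

239.2145 units


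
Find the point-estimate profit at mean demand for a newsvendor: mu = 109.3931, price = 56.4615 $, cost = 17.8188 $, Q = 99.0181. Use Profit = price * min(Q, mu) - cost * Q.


Sales at mu = min(99.0181, 109.3931) = 99.0181
Revenue = 56.4615 * 99.0181 = 5590.7105
Total cost = 17.8188 * 99.0181 = 1764.3837
Profit = 5590.7105 - 1764.3837 = 3826.3267

3826.3267 $


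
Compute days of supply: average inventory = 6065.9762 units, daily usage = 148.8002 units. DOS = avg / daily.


DOS = 6065.9762 / 148.8002 = 40.7659

40.7659 days


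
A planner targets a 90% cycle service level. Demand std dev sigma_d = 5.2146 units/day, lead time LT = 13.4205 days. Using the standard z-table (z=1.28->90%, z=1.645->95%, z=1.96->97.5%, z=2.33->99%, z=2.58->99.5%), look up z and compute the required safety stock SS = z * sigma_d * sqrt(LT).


From the table, SL = 90% corresponds to z = 1.28
sqrt(LT) = sqrt(13.4205) = 3.6634
SS = 1.28 * 5.2146 * 3.6634 = 24.4521

24.4521 units


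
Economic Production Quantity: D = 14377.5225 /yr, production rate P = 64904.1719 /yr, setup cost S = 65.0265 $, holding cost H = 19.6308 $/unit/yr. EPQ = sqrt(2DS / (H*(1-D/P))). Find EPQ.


1 - D/P = 1 - 0.2215 = 0.7785
H*(1-D/P) = 15.2822
2DS = 1869839.9337
EPQ = sqrt(122354.1053) = 349.7915

349.7915 units


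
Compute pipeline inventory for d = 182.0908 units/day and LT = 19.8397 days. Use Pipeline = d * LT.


Pipeline = 182.0908 * 19.8397 = 3612.6268

3612.6268 units


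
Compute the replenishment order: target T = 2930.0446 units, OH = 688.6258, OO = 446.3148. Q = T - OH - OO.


Inventory position = OH + OO = 688.6258 + 446.3148 = 1134.9406
Q = 2930.0446 - 1134.9406 = 1795.1040

1795.1040 units


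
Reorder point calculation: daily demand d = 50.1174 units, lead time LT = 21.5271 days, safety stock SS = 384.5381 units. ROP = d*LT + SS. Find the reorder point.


d*LT = 50.1174 * 21.5271 = 1078.8823
ROP = 1078.8823 + 384.5381 = 1463.4204

1463.4204 units


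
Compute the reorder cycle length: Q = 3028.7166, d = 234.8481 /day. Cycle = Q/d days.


Cycle = 3028.7166 / 234.8481 = 12.8965

12.8965 days


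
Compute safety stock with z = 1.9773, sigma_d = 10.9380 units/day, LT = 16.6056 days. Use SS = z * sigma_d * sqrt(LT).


sqrt(LT) = sqrt(16.6056) = 4.0750
SS = 1.9773 * 10.9380 * 4.0750 = 88.1328

88.1328 units


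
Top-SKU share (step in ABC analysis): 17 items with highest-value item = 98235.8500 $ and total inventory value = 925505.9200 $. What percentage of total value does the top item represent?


Top item = 98235.8500
Total = 925505.9200
Percentage = 98235.8500 / 925505.9200 * 100 = 10.6143

10.6143%


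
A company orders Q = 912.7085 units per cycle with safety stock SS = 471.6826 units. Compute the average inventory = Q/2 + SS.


Q/2 = 456.3542
Avg = 456.3542 + 471.6826 = 928.0368

928.0368 units


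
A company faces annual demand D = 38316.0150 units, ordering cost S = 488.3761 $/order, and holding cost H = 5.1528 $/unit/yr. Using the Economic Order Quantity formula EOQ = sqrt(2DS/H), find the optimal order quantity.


2*D*S = 2 * 38316.0150 * 488.3761 = 37425251.9465
2*D*S/H = 7263090.3483
EOQ = sqrt(7263090.3483) = 2695.0121

2695.0121 units


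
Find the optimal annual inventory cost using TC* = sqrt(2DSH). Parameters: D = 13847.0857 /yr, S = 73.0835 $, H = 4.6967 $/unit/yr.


2*D*S*H = 9506059.6279
TC* = sqrt(9506059.6279) = 3083.1898

3083.1898 $/yr


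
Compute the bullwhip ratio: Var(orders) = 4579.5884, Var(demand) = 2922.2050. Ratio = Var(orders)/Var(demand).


BW = 4579.5884 / 2922.2050 = 1.5672

1.5672


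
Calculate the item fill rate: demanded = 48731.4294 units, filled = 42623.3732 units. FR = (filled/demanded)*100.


FR = 42623.3732 / 48731.4294 * 100 = 87.4659

87.4659%


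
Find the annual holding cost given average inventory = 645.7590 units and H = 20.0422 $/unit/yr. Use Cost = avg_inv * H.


Cost = 645.7590 * 20.0422 = 12942.4310

12942.4310 $/yr


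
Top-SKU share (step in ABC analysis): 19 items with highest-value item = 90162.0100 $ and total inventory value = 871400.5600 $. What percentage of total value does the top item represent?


Top item = 90162.0100
Total = 871400.5600
Percentage = 90162.0100 / 871400.5600 * 100 = 10.3468

10.3468%


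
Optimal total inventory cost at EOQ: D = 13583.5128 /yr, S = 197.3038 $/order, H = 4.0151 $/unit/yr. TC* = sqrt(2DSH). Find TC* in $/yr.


2*D*S*H = 21521567.9188
TC* = sqrt(21521567.9188) = 4639.1344

4639.1344 $/yr


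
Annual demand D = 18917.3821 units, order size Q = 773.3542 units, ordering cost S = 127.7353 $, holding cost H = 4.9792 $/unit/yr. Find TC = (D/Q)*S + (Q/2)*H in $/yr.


Ordering cost = D*S/Q = 3124.5935
Holding cost = Q*H/2 = 1925.3426
TC = 3124.5935 + 1925.3426 = 5049.9361

5049.9361 $/yr


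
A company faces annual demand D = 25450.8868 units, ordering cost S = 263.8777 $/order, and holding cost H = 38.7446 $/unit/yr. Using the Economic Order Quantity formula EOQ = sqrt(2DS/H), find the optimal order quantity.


2*D*S = 2 * 25450.8868 * 263.8777 = 13431842.9435
2*D*S/H = 346676.5160
EOQ = sqrt(346676.5160) = 588.7924

588.7924 units


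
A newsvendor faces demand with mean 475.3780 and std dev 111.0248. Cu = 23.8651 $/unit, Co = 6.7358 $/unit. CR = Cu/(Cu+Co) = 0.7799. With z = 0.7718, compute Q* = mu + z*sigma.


CR = Cu/(Cu+Co) = 23.8651/(23.8651+6.7358) = 0.7799
z = 0.7718
Q* = 475.3780 + 0.7718 * 111.0248 = 561.0669

561.0669 units


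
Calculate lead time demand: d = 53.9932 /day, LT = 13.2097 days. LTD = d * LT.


LTD = 53.9932 * 13.2097 = 713.2340

713.2340 units


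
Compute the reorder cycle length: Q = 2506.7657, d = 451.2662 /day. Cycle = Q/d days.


Cycle = 2506.7657 / 451.2662 = 5.5550

5.5550 days


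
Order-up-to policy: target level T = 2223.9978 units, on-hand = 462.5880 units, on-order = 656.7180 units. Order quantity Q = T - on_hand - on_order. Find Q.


Inventory position = OH + OO = 462.5880 + 656.7180 = 1119.3060
Q = 2223.9978 - 1119.3060 = 1104.6918

1104.6918 units


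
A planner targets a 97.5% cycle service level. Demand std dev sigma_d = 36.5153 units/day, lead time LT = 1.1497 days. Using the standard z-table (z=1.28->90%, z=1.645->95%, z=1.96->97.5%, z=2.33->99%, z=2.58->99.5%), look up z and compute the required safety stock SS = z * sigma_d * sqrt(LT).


From the table, SL = 97.5% corresponds to z = 1.96
sqrt(LT) = sqrt(1.1497) = 1.0722
SS = 1.96 * 36.5153 * 1.0722 = 76.7403

76.7403 units


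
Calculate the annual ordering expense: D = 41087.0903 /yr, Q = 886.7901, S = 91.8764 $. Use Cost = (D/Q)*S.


Number of orders = D/Q = 46.3324
Cost = 46.3324 * 91.8764 = 4256.8517

4256.8517 $/yr


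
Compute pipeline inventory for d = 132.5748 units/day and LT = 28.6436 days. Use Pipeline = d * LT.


Pipeline = 132.5748 * 28.6436 = 3797.4195

3797.4195 units


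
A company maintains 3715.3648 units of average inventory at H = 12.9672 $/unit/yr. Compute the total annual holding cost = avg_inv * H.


Cost = 3715.3648 * 12.9672 = 48177.8784

48177.8784 $/yr


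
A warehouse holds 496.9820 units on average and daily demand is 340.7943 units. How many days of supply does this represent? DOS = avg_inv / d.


DOS = 496.9820 / 340.7943 = 1.4583

1.4583 days


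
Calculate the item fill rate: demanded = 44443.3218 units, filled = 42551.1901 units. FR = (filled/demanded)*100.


FR = 42551.1901 / 44443.3218 * 100 = 95.7426

95.7426%


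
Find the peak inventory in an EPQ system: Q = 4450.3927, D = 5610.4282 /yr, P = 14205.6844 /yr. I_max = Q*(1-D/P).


D/P = 0.3949
1 - D/P = 0.6051
I_max = 4450.3927 * 0.6051 = 2692.7436

2692.7436 units


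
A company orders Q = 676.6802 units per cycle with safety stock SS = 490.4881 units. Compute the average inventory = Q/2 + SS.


Q/2 = 338.3401
Avg = 338.3401 + 490.4881 = 828.8282

828.8282 units


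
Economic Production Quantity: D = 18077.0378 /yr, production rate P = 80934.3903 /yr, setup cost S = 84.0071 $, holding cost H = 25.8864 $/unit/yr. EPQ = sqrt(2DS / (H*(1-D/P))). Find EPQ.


1 - D/P = 1 - 0.2234 = 0.7766
H*(1-D/P) = 20.1046
2DS = 3037199.0443
EPQ = sqrt(151070.1329) = 388.6774

388.6774 units


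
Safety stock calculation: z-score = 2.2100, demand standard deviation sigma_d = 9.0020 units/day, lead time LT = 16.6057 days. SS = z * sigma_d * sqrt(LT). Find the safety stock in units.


sqrt(LT) = sqrt(16.6057) = 4.0750
SS = 2.2100 * 9.0020 * 4.0750 = 81.0699

81.0699 units


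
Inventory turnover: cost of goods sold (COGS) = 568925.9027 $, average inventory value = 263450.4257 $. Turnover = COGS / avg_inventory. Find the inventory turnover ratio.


Turnover = 568925.9027 / 263450.4257 = 2.1595

2.1595


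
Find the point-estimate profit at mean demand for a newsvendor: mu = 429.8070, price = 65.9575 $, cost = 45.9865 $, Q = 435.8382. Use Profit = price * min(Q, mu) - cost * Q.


Sales at mu = min(435.8382, 429.8070) = 429.8070
Revenue = 65.9575 * 429.8070 = 28348.9952
Total cost = 45.9865 * 435.8382 = 20042.6734
Profit = 28348.9952 - 20042.6734 = 8306.3218

8306.3218 $


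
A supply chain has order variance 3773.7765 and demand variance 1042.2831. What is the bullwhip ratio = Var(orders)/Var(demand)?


BW = 3773.7765 / 1042.2831 = 3.6207

3.6207


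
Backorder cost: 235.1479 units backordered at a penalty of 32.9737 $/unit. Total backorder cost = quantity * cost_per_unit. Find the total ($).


Total = 235.1479 * 32.9737 = 7753.6963

7753.6963 $


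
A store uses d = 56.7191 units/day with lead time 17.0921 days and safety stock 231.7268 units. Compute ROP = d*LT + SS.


d*LT = 56.7191 * 17.0921 = 969.4485
ROP = 969.4485 + 231.7268 = 1201.1753

1201.1753 units


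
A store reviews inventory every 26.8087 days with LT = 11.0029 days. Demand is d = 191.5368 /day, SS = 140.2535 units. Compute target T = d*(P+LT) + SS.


P + LT = 37.8116
d*(P+LT) = 191.5368 * 37.8116 = 7242.3129
T = 7242.3129 + 140.2535 = 7382.5664

7382.5664 units


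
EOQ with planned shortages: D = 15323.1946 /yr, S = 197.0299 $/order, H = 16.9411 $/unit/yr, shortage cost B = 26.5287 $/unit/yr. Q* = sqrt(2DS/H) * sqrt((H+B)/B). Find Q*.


sqrt(2DS/H) = 597.0146
sqrt((H+B)/B) = 1.2801
Q* = 597.0146 * 1.2801 = 764.2242

764.2242 units


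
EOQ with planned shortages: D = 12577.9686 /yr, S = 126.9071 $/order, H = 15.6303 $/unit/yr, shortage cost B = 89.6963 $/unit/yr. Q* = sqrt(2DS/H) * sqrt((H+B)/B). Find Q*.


sqrt(2DS/H) = 451.9387
sqrt((H+B)/B) = 1.0836
Q* = 451.9387 * 1.0836 = 489.7352

489.7352 units


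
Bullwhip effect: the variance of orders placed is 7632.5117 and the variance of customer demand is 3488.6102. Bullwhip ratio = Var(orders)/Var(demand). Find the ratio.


BW = 7632.5117 / 3488.6102 = 2.1878

2.1878


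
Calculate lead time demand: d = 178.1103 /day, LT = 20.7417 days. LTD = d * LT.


LTD = 178.1103 * 20.7417 = 3694.3104

3694.3104 units


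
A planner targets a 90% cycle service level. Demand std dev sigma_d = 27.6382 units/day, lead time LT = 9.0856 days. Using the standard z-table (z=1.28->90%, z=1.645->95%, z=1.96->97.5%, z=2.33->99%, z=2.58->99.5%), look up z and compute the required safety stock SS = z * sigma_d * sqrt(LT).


From the table, SL = 90% corresponds to z = 1.28
sqrt(LT) = sqrt(9.0856) = 3.0142
SS = 1.28 * 27.6382 * 3.0142 = 106.6342

106.6342 units


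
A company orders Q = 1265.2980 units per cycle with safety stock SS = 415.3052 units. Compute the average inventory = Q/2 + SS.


Q/2 = 632.6490
Avg = 632.6490 + 415.3052 = 1047.9542

1047.9542 units


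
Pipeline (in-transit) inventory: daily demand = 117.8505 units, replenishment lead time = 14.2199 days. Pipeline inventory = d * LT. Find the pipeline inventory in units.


Pipeline = 117.8505 * 14.2199 = 1675.8223

1675.8223 units


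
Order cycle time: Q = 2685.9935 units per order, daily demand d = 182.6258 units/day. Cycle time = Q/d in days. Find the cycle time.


Cycle = 2685.9935 / 182.6258 = 14.7076

14.7076 days


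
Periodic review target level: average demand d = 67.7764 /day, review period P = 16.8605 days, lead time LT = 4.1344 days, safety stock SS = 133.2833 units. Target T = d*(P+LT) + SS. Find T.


P + LT = 20.9949
d*(P+LT) = 67.7764 * 20.9949 = 1422.9587
T = 1422.9587 + 133.2833 = 1556.2420

1556.2420 units


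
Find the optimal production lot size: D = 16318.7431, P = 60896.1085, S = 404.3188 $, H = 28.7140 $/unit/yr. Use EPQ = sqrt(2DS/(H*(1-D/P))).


1 - D/P = 1 - 0.2680 = 0.7320
H*(1-D/P) = 21.0193
2DS = 13195949.2554
EPQ = sqrt(627801.1166) = 792.3390

792.3390 units


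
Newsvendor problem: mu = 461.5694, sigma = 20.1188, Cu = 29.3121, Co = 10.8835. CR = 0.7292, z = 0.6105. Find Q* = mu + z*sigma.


CR = Cu/(Cu+Co) = 29.3121/(29.3121+10.8835) = 0.7292
z = 0.6105
Q* = 461.5694 + 0.6105 * 20.1188 = 473.8519

473.8519 units


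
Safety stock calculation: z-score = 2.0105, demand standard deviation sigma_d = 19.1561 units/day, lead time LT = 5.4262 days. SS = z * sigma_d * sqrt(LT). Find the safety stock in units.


sqrt(LT) = sqrt(5.4262) = 2.3294
SS = 2.0105 * 19.1561 * 2.3294 = 89.7138

89.7138 units


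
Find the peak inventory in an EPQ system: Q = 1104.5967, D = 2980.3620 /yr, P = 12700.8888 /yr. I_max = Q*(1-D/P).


D/P = 0.2347
1 - D/P = 0.7653
I_max = 1104.5967 * 0.7653 = 845.3945

845.3945 units


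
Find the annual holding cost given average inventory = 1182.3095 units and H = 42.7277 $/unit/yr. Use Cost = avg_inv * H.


Cost = 1182.3095 * 42.7277 = 50517.3656

50517.3656 $/yr


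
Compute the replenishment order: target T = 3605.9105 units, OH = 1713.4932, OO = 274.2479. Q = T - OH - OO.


Inventory position = OH + OO = 1713.4932 + 274.2479 = 1987.7411
Q = 3605.9105 - 1987.7411 = 1618.1694

1618.1694 units


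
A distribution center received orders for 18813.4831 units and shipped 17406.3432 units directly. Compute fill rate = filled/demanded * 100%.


FR = 17406.3432 / 18813.4831 * 100 = 92.5206

92.5206%


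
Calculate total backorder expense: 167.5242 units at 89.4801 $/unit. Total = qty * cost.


Total = 167.5242 * 89.4801 = 14990.0822

14990.0822 $


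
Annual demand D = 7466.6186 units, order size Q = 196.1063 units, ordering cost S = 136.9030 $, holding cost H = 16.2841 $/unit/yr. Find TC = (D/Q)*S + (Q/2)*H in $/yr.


Ordering cost = D*S/Q = 5212.4918
Holding cost = Q*H/2 = 1596.7073
TC = 5212.4918 + 1596.7073 = 6809.1991

6809.1991 $/yr


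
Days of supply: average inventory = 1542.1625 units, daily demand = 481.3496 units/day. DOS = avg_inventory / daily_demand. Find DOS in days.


DOS = 1542.1625 / 481.3496 = 3.2038

3.2038 days


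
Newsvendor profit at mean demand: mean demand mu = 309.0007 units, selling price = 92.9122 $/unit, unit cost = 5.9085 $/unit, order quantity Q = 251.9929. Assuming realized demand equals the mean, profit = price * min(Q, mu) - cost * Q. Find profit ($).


Sales at mu = min(251.9929, 309.0007) = 251.9929
Revenue = 92.9122 * 251.9929 = 23413.2147
Total cost = 5.9085 * 251.9929 = 1488.9000
Profit = 23413.2147 - 1488.9000 = 21924.3147

21924.3147 $


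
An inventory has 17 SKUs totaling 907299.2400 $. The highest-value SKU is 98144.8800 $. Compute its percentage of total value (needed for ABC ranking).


Top item = 98144.8800
Total = 907299.2400
Percentage = 98144.8800 / 907299.2400 * 100 = 10.8173

10.8173%


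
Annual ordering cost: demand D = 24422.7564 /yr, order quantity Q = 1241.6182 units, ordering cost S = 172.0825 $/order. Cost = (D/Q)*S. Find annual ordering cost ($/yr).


Number of orders = D/Q = 19.6701
Cost = 19.6701 * 172.0825 = 3384.8803

3384.8803 $/yr


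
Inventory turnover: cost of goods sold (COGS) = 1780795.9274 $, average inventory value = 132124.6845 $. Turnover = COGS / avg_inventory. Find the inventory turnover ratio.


Turnover = 1780795.9274 / 132124.6845 = 13.4781

13.4781


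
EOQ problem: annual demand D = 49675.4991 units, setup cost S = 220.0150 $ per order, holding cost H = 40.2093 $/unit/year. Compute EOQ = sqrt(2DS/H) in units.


2*D*S = 2 * 49675.4991 * 220.0150 = 21858709.8690
2*D*S/H = 543623.2381
EOQ = sqrt(543623.2381) = 737.3081

737.3081 units


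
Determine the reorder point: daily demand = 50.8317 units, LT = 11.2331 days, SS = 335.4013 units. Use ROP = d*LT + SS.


d*LT = 50.8317 * 11.2331 = 570.9976
ROP = 570.9976 + 335.4013 = 906.3989

906.3989 units


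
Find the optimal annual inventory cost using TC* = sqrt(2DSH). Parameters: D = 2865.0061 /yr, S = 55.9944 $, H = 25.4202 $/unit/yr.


2*D*S*H = 8156035.4580
TC* = sqrt(8156035.4580) = 2855.8774

2855.8774 $/yr


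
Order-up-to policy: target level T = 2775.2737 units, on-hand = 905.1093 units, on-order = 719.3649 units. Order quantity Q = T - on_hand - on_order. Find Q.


Inventory position = OH + OO = 905.1093 + 719.3649 = 1624.4742
Q = 2775.2737 - 1624.4742 = 1150.7995

1150.7995 units


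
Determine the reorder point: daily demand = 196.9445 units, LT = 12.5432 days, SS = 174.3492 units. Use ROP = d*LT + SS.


d*LT = 196.9445 * 12.5432 = 2470.3143
ROP = 2470.3143 + 174.3492 = 2644.6635

2644.6635 units


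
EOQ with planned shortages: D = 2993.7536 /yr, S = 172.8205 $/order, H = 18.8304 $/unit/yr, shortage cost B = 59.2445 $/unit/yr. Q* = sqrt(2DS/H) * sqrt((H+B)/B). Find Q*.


sqrt(2DS/H) = 234.4180
sqrt((H+B)/B) = 1.1480
Q* = 234.4180 * 1.1480 = 269.1055

269.1055 units


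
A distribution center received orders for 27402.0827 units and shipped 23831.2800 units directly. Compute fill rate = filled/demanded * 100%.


FR = 23831.2800 / 27402.0827 * 100 = 86.9689

86.9689%


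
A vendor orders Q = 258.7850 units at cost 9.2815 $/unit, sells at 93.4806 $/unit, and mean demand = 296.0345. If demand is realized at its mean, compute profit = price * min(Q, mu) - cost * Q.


Sales at mu = min(258.7850, 296.0345) = 258.7850
Revenue = 93.4806 * 258.7850 = 24191.3771
Total cost = 9.2815 * 258.7850 = 2401.9130
Profit = 24191.3771 - 2401.9130 = 21789.4641

21789.4641 $


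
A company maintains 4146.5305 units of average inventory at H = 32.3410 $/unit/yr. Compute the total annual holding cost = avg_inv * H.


Cost = 4146.5305 * 32.3410 = 134102.9429

134102.9429 $/yr


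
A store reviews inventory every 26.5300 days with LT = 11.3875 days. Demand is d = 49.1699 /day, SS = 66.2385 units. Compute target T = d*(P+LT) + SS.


P + LT = 37.9175
d*(P+LT) = 49.1699 * 37.9175 = 1864.3997
T = 1864.3997 + 66.2385 = 1930.6382

1930.6382 units


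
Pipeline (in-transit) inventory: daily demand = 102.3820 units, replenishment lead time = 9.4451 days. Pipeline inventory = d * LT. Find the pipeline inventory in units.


Pipeline = 102.3820 * 9.4451 = 967.0082

967.0082 units


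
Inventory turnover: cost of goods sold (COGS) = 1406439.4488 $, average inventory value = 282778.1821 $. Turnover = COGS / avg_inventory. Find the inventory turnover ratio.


Turnover = 1406439.4488 / 282778.1821 = 4.9736

4.9736


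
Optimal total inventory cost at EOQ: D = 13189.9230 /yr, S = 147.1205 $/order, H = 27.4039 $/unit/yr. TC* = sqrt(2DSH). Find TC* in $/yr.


2*D*S*H = 106354978.0193
TC* = sqrt(106354978.0193) = 10312.8550

10312.8550 $/yr


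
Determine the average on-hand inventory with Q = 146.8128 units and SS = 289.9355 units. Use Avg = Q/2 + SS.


Q/2 = 73.4064
Avg = 73.4064 + 289.9355 = 363.3419

363.3419 units


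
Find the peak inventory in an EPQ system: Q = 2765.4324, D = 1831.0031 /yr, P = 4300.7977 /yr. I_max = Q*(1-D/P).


D/P = 0.4257
1 - D/P = 0.5743
I_max = 2765.4324 * 0.5743 = 1588.0891

1588.0891 units


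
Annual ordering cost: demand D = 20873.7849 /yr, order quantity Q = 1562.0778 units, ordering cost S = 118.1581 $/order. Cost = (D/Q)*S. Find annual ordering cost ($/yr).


Number of orders = D/Q = 13.3628
Cost = 13.3628 * 118.1581 = 1578.9270

1578.9270 $/yr


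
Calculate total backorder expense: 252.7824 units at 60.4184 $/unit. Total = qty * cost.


Total = 252.7824 * 60.4184 = 15272.7082

15272.7082 $


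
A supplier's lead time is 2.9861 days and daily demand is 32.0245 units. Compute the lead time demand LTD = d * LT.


LTD = 32.0245 * 2.9861 = 95.6284

95.6284 units


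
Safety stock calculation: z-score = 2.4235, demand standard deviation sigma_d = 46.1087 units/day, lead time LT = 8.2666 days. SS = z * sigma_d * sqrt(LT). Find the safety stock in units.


sqrt(LT) = sqrt(8.2666) = 2.8752
SS = 2.4235 * 46.1087 * 2.8752 = 321.2842

321.2842 units


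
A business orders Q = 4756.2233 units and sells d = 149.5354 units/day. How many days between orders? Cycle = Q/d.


Cycle = 4756.2233 / 149.5354 = 31.8067

31.8067 days


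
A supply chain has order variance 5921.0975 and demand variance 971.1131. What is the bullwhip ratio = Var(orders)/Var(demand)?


BW = 5921.0975 / 971.1131 = 6.0972

6.0972


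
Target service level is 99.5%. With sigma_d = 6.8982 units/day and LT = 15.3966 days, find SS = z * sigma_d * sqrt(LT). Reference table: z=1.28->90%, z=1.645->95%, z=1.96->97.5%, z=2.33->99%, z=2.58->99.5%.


From the table, SL = 99.5% corresponds to z = 2.58
sqrt(LT) = sqrt(15.3966) = 3.9239
SS = 2.58 * 6.8982 * 3.9239 = 69.8342

69.8342 units


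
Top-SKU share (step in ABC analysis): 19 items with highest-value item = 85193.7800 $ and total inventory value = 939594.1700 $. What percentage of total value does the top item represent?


Top item = 85193.7800
Total = 939594.1700
Percentage = 85193.7800 / 939594.1700 * 100 = 9.0671

9.0671%


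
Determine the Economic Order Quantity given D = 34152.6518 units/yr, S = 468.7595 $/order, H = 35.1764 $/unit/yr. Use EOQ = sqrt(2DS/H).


2*D*S = 2 * 34152.6518 * 468.7595 = 32018759.9629
2*D*S/H = 910234.1332
EOQ = sqrt(910234.1332) = 954.0619

954.0619 units


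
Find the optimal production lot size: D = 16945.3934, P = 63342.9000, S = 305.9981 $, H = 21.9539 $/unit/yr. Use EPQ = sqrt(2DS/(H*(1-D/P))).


1 - D/P = 1 - 0.2675 = 0.7325
H*(1-D/P) = 16.0808
2DS = 10370516.3683
EPQ = sqrt(644899.4403) = 803.0563

803.0563 units
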